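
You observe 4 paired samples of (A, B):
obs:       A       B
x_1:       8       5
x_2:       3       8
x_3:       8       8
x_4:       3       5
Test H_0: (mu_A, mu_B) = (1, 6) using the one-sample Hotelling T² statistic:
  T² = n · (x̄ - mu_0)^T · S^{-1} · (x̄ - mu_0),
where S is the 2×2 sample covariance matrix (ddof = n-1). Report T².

Step 1 — sample mean vector:
  mean(A) = (8 + 3 + 8 + 3) / 4 = 22/4 = 5.5
  mean(B) = (5 + 8 + 8 + 5) / 4 = 26/4 = 6.5
  x̄ = (5.5, 6.5),  deviation x̄ - mu_0 = (5.5, 6.5) - (1, 6) = (4.5, 0.5).

Step 2 — sample covariance matrix, S[i,j] = (1/(n-1)) · Σ_k (x_{k,i} - mean_i) · (x_{k,j} - mean_j), divisor n-1 = 3:
  S[A,A] = ((2.5)·(2.5) + (-2.5)·(-2.5) + (2.5)·(2.5) + (-2.5)·(-2.5)) / 3 = 25/3 = 8.3333
  S[A,B] = ((2.5)·(-1.5) + (-2.5)·(1.5) + (2.5)·(1.5) + (-2.5)·(-1.5)) / 3 = 0/3 = 0
  S[B,B] = ((-1.5)·(-1.5) + (1.5)·(1.5) + (1.5)·(1.5) + (-1.5)·(-1.5)) / 3 = 9/3 = 3
  S = [[8.3333, 0],
 [0, 3]].

Step 3 — invert S. det(S) = 8.3333·3 - (0)² = 25.
  S^{-1} = (1/det) · [[d, -b], [-b, a]] = [[0.12, 0],
 [0, 0.3333]].

Step 4 — quadratic form (x̄ - mu_0)^T · S^{-1} · (x̄ - mu_0):
  S^{-1} · (x̄ - mu_0) = (0.54, 0.1667),
  (x̄ - mu_0)^T · [...] = (4.5)·(0.54) + (0.5)·(0.1667) = 2.5133.

Step 5 — scale by n: T² = 4 · 2.5133 = 10.0533.

T² ≈ 10.0533


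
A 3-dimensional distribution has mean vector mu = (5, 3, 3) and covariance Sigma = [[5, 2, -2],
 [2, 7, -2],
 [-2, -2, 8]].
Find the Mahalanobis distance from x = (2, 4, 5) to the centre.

Step 1 — centre the observation: (x - mu) = (-3, 1, 2).

Step 2 — invert Sigma (cofactor / det for 3×3, or solve directly):
  Sigma^{-1} = [[0.2407, -0.0556, 0.0463],
 [-0.0556, 0.1667, 0.0278],
 [0.0463, 0.0278, 0.1435]].

Step 3 — form the quadratic (x - mu)^T · Sigma^{-1} · (x - mu):
  Sigma^{-1} · (x - mu) = (-0.6852, 0.3889, 0.1759).
  (x - mu)^T · [Sigma^{-1} · (x - mu)] = (-3)·(-0.6852) + (1)·(0.3889) + (2)·(0.1759) = 2.7963.

Step 4 — take square root: d = √(2.7963) ≈ 1.6722.

d(x, mu) = √(2.7963) ≈ 1.6722


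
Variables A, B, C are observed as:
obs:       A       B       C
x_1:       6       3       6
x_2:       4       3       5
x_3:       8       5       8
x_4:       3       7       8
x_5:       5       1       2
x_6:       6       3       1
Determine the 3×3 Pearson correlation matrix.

Step 1 — column means:
  mean(A) = (6 + 4 + 8 + 3 + 5 + 6) / 6 = 32/6 = 5.3333
  mean(B) = (3 + 3 + 5 + 7 + 1 + 3) / 6 = 22/6 = 3.6667
  mean(C) = (6 + 5 + 8 + 8 + 2 + 1) / 6 = 30/6 = 5

Step 2 — sample variances and covariances s[i,j] = (1/(n-1)) · Σ_k (x_{k,i} - mean_i) · (x_{k,j} - mean_j), with n-1 = 5:
  s[A,A] = ((0.6667)·(0.6667) + (-1.3333)·(-1.3333) + (2.6667)·(2.6667) + (-2.3333)·(-2.3333) + (-0.3333)·(-0.3333) + (0.6667)·(0.6667)) / 5 = 15.3333/5 = 3.0667
  s[A,B] = ((0.6667)·(-0.6667) + (-1.3333)·(-0.6667) + (2.6667)·(1.3333) + (-2.3333)·(3.3333) + (-0.3333)·(-2.6667) + (0.6667)·(-0.6667)) / 5 = -3.3333/5 = -0.6667
  s[A,C] = ((0.6667)·(1) + (-1.3333)·(0) + (2.6667)·(3) + (-2.3333)·(3) + (-0.3333)·(-3) + (0.6667)·(-4)) / 5 = 0/5 = 0
  s[B,B] = ((-0.6667)·(-0.6667) + (-0.6667)·(-0.6667) + (1.3333)·(1.3333) + (3.3333)·(3.3333) + (-2.6667)·(-2.6667) + (-0.6667)·(-0.6667)) / 5 = 21.3333/5 = 4.2667
  s[B,C] = ((-0.6667)·(1) + (-0.6667)·(0) + (1.3333)·(3) + (3.3333)·(3) + (-2.6667)·(-3) + (-0.6667)·(-4)) / 5 = 24/5 = 4.8
  s[C,C] = ((1)·(1) + (0)·(0) + (3)·(3) + (3)·(3) + (-3)·(-3) + (-4)·(-4)) / 5 = 44/5 = 8.8
  Sample standard deviations s_i = √(s[i,i]):
  s(A) = √(3.0667) = 1.7512
  s(B) = √(4.2667) = 2.0656
  s(C) = √(8.8) = 2.9665

Step 3 — r_{ij} = s_{ij} / (s_i · s_j):
  r[A,A] = 1 (diagonal).
  r[A,B] = -0.6667 / (1.7512 · 2.0656) = -0.6667 / 3.6172 = -0.1843
  r[A,C] = 0 / (1.7512 · 2.9665) = 0 / 5.1949 = 0
  r[B,B] = 1 (diagonal).
  r[B,C] = 4.8 / (2.0656 · 2.9665) = 4.8 / 6.1275 = 0.7833
  r[C,C] = 1 (diagonal).

R is symmetric with unit diagonal. Assembling:

R = [[1, -0.1843, 0],
 [-0.1843, 1, 0.7833],
 [0, 0.7833, 1]]


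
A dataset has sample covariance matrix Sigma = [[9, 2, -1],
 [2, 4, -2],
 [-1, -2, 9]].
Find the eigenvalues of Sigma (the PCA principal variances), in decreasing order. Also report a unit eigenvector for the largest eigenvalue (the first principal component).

Step 1 — characteristic polynomial p(λ) = det(λI - Sigma) = λ³ - tr·λ² + c_1·λ - det, where tr = trace, c_1 = sum of the principal 2×2 minors, det = det(Sigma):
  tr = 9 + 4 + 9 = 22,
  c_1 = (9·4 - (2)²) + (9·9 - (-1)²) + (4·9 - (-2)²) = 32 + 80 + 32 = 144,
  det = 9·(4·9 - (-2)²) - (2)·((2)·9 - (-2)·(-1)) + (-1)·((2)·(-2) - 4·(-1)) = 9·(32) - (2)·(16) + (-1)·(0) = 256.
  So p(λ) = λ³ - 22λ² + 144λ - 256.
Step 2 — look for an integer root (rational root theorem: any rational root is an integer divisor of 256). Testing λ = 8:
  p(8) = 512 - 1408 + 1152 - 256 = 0  ✓
  Dividing out (λ - 8): p(λ) = (λ - 8)(λ² - 14λ + 32).
Step 3 — remaining eigenvalues from the quadratic λ² - 14λ + 32 = 0:
  Δ = 14² - 4·32 = 196 - 128 = 68,  λ = (14 ± √68)/2 = (14 ± 8.2462)/2 ≈ 11.1231 or 2.8769.
  Sorted: λ_1 = 11.1231,  λ_2 = 8,  λ_3 = 2.8769  (check: sum = 22 = tr ✓).

Step 4 — unit eigenvector for λ_1 ≈ 11.1231: v spans the null space of (Sigma - λ_1 I), whose rows are
  r_1 = (-2.1231, 2, -1),  r_2 = (2, -7.1231, -2),  r_3 = (-1, -2, -2.1231).
  v is orthogonal to every row, so take v ∝ r_1 × r_2 = ((2)·(-2) - (-1)·(-7.1231), (-1)·(2) - (-2.1231)·(-2), (-2.1231)·(-7.1231) - (2)·(2)) ≈ (-11.1231, -6.2462, 11.1231).
  Rescale (multiply by -1 so the first nonzero entry is positive): u = (11.1231, 6.2462, -11.1231).
  ||u|| = √((11.1231)² + (6.2462)² + (-11.1231)²) = √(286.4621) ≈ 16.9252,  v_1 = u/||u|| ≈ (0.6572, 0.369, -0.6572) (||v_1|| = 1).

λ_1 = 11.1231,  λ_2 = 8,  λ_3 = 2.8769;  v_1 ≈ (0.6572, 0.369, -0.6572)


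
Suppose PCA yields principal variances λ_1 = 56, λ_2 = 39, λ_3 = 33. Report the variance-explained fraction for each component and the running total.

Step 1 — total variance = trace(Sigma) = Σ λ_i = 56 + 39 + 33 = 128.

Step 2 — fraction explained by component i = λ_i / Σ λ:
  PC1: 56/128 = 0.4375
  PC2: 39/128 = 0.3047
  PC3: 33/128 = 0.2578

Step 3 — cumulative fraction after k components = (λ_1 + ... + λ_k) / Σ λ:
  k = 1: 56/128 = 0.4375
  k = 2: (56 + 39)/128 = 95/128 = 0.7422
  k = 3: (56 + 39 + 33)/128 = 128/128 = 1

Summary (fraction, with percent):

explained: PC1 0.4375 (43.75%), PC2 0.3047 (30.47%), PC3 0.2578 (25.78%);  cumulative: 0.4375, 0.7422, 1


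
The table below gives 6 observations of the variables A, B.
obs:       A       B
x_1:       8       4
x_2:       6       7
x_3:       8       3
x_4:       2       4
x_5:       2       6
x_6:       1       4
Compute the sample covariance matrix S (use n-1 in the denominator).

Step 1 — column means:
  mean(A) = (8 + 6 + 8 + 2 + 2 + 1) / 6 = 27/6 = 4.5
  mean(B) = (4 + 7 + 3 + 4 + 6 + 4) / 6 = 28/6 = 4.6667

Step 2 — sample covariance S[i,j] = (1/(n-1)) · Σ_k (x_{k,i} - mean_i) · (x_{k,j} - mean_j), with n-1 = 5.
  S[A,A] = ((3.5)·(3.5) + (1.5)·(1.5) + (3.5)·(3.5) + (-2.5)·(-2.5) + (-2.5)·(-2.5) + (-3.5)·(-3.5)) / 5 = 51.5/5 = 10.3
  S[A,B] = ((3.5)·(-0.6667) + (1.5)·(2.3333) + (3.5)·(-1.6667) + (-2.5)·(-0.6667) + (-2.5)·(1.3333) + (-3.5)·(-0.6667)) / 5 = -4/5 = -0.8
  S[B,B] = ((-0.6667)·(-0.6667) + (2.3333)·(2.3333) + (-1.6667)·(-1.6667) + (-0.6667)·(-0.6667) + (1.3333)·(1.3333) + (-0.6667)·(-0.6667)) / 5 = 11.3333/5 = 2.2667

S is symmetric (S[j,i] = S[i,j]). Assembling:

S = [[10.3, -0.8],
 [-0.8, 2.2667]]


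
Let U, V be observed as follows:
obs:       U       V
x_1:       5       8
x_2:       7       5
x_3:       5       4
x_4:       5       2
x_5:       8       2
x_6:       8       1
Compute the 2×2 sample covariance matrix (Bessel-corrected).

Step 1 — column means:
  mean(U) = (5 + 7 + 5 + 5 + 8 + 8) / 6 = 38/6 = 6.3333
  mean(V) = (8 + 5 + 4 + 2 + 2 + 1) / 6 = 22/6 = 3.6667

Step 2 — sample covariance S[i,j] = (1/(n-1)) · Σ_k (x_{k,i} - mean_i) · (x_{k,j} - mean_j), with n-1 = 5.
  S[U,U] = ((-1.3333)·(-1.3333) + (0.6667)·(0.6667) + (-1.3333)·(-1.3333) + (-1.3333)·(-1.3333) + (1.6667)·(1.6667) + (1.6667)·(1.6667)) / 5 = 11.3333/5 = 2.2667
  S[U,V] = ((-1.3333)·(4.3333) + (0.6667)·(1.3333) + (-1.3333)·(0.3333) + (-1.3333)·(-1.6667) + (1.6667)·(-1.6667) + (1.6667)·(-2.6667)) / 5 = -10.3333/5 = -2.0667
  S[V,V] = ((4.3333)·(4.3333) + (1.3333)·(1.3333) + (0.3333)·(0.3333) + (-1.6667)·(-1.6667) + (-1.6667)·(-1.6667) + (-2.6667)·(-2.6667)) / 5 = 33.3333/5 = 6.6667

S is symmetric (S[j,i] = S[i,j]). Assembling:

S = [[2.2667, -2.0667],
 [-2.0667, 6.6667]]


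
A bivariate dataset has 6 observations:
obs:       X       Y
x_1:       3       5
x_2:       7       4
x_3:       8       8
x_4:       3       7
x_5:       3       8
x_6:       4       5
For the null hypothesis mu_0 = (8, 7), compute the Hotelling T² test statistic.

Step 1 — sample mean vector:
  mean(X) = (3 + 7 + 8 + 3 + 3 + 4) / 6 = 28/6 = 4.6667
  mean(Y) = (5 + 4 + 8 + 7 + 8 + 5) / 6 = 37/6 = 6.1667
  x̄ = (4.6667, 6.1667),  deviation x̄ - mu_0 = (4.6667, 6.1667) - (8, 7) = (-3.3333, -0.8333).

Step 2 — sample covariance matrix, S[i,j] = (1/(n-1)) · Σ_k (x_{k,i} - mean_i) · (x_{k,j} - mean_j), divisor n-1 = 5:
  S[X,X] = ((-1.6667)·(-1.6667) + (2.3333)·(2.3333) + (3.3333)·(3.3333) + (-1.6667)·(-1.6667) + (-1.6667)·(-1.6667) + (-0.6667)·(-0.6667)) / 5 = 25.3333/5 = 5.0667
  S[X,Y] = ((-1.6667)·(-1.1667) + (2.3333)·(-2.1667) + (3.3333)·(1.8333) + (-1.6667)·(0.8333) + (-1.6667)·(1.8333) + (-0.6667)·(-1.1667)) / 5 = -0.6667/5 = -0.1333
  S[Y,Y] = ((-1.1667)·(-1.1667) + (-2.1667)·(-2.1667) + (1.8333)·(1.8333) + (0.8333)·(0.8333) + (1.8333)·(1.8333) + (-1.1667)·(-1.1667)) / 5 = 14.8333/5 = 2.9667
  S = [[5.0667, -0.1333],
 [-0.1333, 2.9667]].

Step 3 — invert S. det(S) = 5.0667·2.9667 - (-0.1333)² = 15.0133.
  S^{-1} = (1/det) · [[d, -b], [-b, a]] = [[0.1976, 0.0089],
 [0.0089, 0.3375]].

Step 4 — quadratic form (x̄ - mu_0)^T · S^{-1} · (x̄ - mu_0):
  S^{-1} · (x̄ - mu_0) = (-0.6661, -0.3108),
  (x̄ - mu_0)^T · [...] = (-3.3333)·(-0.6661) + (-0.8333)·(-0.3108) = 2.4793.

Step 5 — scale by n: T² = 6 · 2.4793 = 14.8757.

T² ≈ 14.8757


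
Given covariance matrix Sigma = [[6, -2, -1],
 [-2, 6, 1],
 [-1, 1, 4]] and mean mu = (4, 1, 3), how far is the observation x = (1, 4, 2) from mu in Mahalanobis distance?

Step 1 — centre the observation: (x - mu) = (-3, 3, -1).

Step 2 — invert Sigma (cofactor / det for 3×3, or solve directly):
  Sigma^{-1} = [[0.1917, 0.0583, 0.0333],
 [0.0583, 0.1917, -0.0333],
 [0.0333, -0.0333, 0.2667]].

Step 3 — form the quadratic (x - mu)^T · Sigma^{-1} · (x - mu):
  Sigma^{-1} · (x - mu) = (-0.4333, 0.4333, -0.4667).
  (x - mu)^T · [Sigma^{-1} · (x - mu)] = (-3)·(-0.4333) + (3)·(0.4333) + (-1)·(-0.4667) = 3.0667.

Step 4 — take square root: d = √(3.0667) ≈ 1.7512.

d(x, mu) = √(3.0667) ≈ 1.7512


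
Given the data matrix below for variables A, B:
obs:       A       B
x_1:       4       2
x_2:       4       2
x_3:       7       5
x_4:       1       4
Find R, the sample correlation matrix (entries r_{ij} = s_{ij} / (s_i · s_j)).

Step 1 — column means:
  mean(A) = (4 + 4 + 7 + 1) / 4 = 16/4 = 4
  mean(B) = (2 + 2 + 5 + 4) / 4 = 13/4 = 3.25

Step 2 — sample variances and covariances s[i,j] = (1/(n-1)) · Σ_k (x_{k,i} - mean_i) · (x_{k,j} - mean_j), with n-1 = 3:
  s[A,A] = ((0)·(0) + (0)·(0) + (3)·(3) + (-3)·(-3)) / 3 = 18/3 = 6
  s[A,B] = ((0)·(-1.25) + (0)·(-1.25) + (3)·(1.75) + (-3)·(0.75)) / 3 = 3/3 = 1
  s[B,B] = ((-1.25)·(-1.25) + (-1.25)·(-1.25) + (1.75)·(1.75) + (0.75)·(0.75)) / 3 = 6.75/3 = 2.25
  Sample standard deviations s_i = √(s[i,i]):
  s(A) = √(6) = 2.4495
  s(B) = √(2.25) = 1.5

Step 3 — r_{ij} = s_{ij} / (s_i · s_j):
  r[A,A] = 1 (diagonal).
  r[A,B] = 1 / (2.4495 · 1.5) = 1 / 3.6742 = 0.2722
  r[B,B] = 1 (diagonal).

R is symmetric with unit diagonal. Assembling:

R = [[1, 0.2722],
 [0.2722, 1]]


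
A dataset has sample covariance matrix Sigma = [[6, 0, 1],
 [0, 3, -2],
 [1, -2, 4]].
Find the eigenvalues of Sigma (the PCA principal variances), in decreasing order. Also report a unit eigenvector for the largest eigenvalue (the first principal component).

Step 1 — characteristic polynomial p(λ) = det(λI - Sigma) = λ³ - tr·λ² + c_1·λ - det, where tr = trace, c_1 = sum of the principal 2×2 minors, det = det(Sigma):
  tr = 6 + 3 + 4 = 13,
  c_1 = (6·3 - (0)²) + (6·4 - (1)²) + (3·4 - (-2)²) = 18 + 23 + 8 = 49,
  det = 6·(3·4 - (-2)²) - (0)·((0)·4 - (-2)·(1)) + (1)·((0)·(-2) - 3·(1)) = 6·(8) - (0)·(2) + (1)·(-3) = 45.
  So p(λ) = λ³ - 13λ² + 49λ - 45.
Step 2 — look for an integer root (rational root theorem: any rational root is an integer divisor of 45). Testing λ = 5:
  p(5) = 125 - 325 + 245 - 45 = 0  ✓
  Dividing out (λ - 5): p(λ) = (λ - 5)(λ² - 8λ + 9).
Step 3 — remaining eigenvalues from the quadratic λ² - 8λ + 9 = 0:
  Δ = 8² - 4·9 = 64 - 36 = 28,  λ = (8 ± √28)/2 = (8 ± 5.2915)/2 ≈ 6.6458 or 1.3542.
  Sorted: λ_1 = 6.6458,  λ_2 = 5,  λ_3 = 1.3542  (check: sum = 13 = tr ✓).

Step 4 — unit eigenvector for λ_1 ≈ 6.6458: v spans the null space of (Sigma - λ_1 I), whose rows are
  r_1 = (-0.6458, 0, 1),  r_2 = (0, -3.6458, -2),  r_3 = (1, -2, -2.6458).
  v is orthogonal to every row, so take v ∝ r_1 × r_2 = ((0)·(-2) - (1)·(-3.6458), (1)·(0) - (-0.6458)·(-2), (-0.6458)·(-3.6458) - (0)·(0)) ≈ (3.6458, -1.2915, 2.3542).
  Let u = (3.6458, -1.2915, 2.3542).
  ||u|| = √((3.6458)² + (-1.2915)² + (2.3542)²) = √(20.502) ≈ 4.5279,  v_1 = u/||u|| ≈ (0.8052, -0.2852, 0.5199) (||v_1|| = 1).

λ_1 = 6.6458,  λ_2 = 5,  λ_3 = 1.3542;  v_1 ≈ (0.8052, -0.2852, 0.5199)


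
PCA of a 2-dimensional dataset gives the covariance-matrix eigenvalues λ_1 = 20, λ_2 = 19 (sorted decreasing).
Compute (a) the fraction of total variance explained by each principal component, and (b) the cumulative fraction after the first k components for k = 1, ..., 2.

Step 1 — total variance = trace(Sigma) = Σ λ_i = 20 + 19 = 39.

Step 2 — fraction explained by component i = λ_i / Σ λ:
  PC1: 20/39 = 0.5128
  PC2: 19/39 = 0.4872

Step 3 — cumulative fraction after k components = (λ_1 + ... + λ_k) / Σ λ:
  k = 1: 20/39 = 0.5128
  k = 2: (20 + 19)/39 = 39/39 = 1

Summary (fraction, with percent):

explained: PC1 0.5128 (51.28%), PC2 0.4872 (48.72%);  cumulative: 0.5128, 1


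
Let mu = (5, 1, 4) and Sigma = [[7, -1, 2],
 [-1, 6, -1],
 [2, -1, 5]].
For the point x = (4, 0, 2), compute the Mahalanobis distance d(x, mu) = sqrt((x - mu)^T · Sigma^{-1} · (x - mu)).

Step 1 — centre the observation: (x - mu) = (-1, -1, -2).

Step 2 — invert Sigma (cofactor / det for 3×3, or solve directly):
  Sigma^{-1} = [[0.1629, 0.0169, -0.0618],
 [0.0169, 0.1742, 0.0281],
 [-0.0618, 0.0281, 0.2303]].

Step 3 — form the quadratic (x - mu)^T · Sigma^{-1} · (x - mu):
  Sigma^{-1} · (x - mu) = (-0.0562, -0.2472, -0.427).
  (x - mu)^T · [Sigma^{-1} · (x - mu)] = (-1)·(-0.0562) + (-1)·(-0.2472) + (-2)·(-0.427) = 1.1573.

Step 4 — take square root: d = √(1.1573) ≈ 1.0758.

d(x, mu) = √(1.1573) ≈ 1.0758


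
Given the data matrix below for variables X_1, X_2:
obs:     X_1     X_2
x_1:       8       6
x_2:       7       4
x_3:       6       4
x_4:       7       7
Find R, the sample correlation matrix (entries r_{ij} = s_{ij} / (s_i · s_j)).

Step 1 — column means:
  mean(X_1) = (8 + 7 + 6 + 7) / 4 = 28/4 = 7
  mean(X_2) = (6 + 4 + 4 + 7) / 4 = 21/4 = 5.25

Step 2 — sample variances and covariances s[i,j] = (1/(n-1)) · Σ_k (x_{k,i} - mean_i) · (x_{k,j} - mean_j), with n-1 = 3:
  s[X_1,X_1] = ((1)·(1) + (0)·(0) + (-1)·(-1) + (0)·(0)) / 3 = 2/3 = 0.6667
  s[X_1,X_2] = ((1)·(0.75) + (0)·(-1.25) + (-1)·(-1.25) + (0)·(1.75)) / 3 = 2/3 = 0.6667
  s[X_2,X_2] = ((0.75)·(0.75) + (-1.25)·(-1.25) + (-1.25)·(-1.25) + (1.75)·(1.75)) / 3 = 6.75/3 = 2.25
  Sample standard deviations s_i = √(s[i,i]):
  s(X_1) = √(0.6667) = 0.8165
  s(X_2) = √(2.25) = 1.5

Step 3 — r_{ij} = s_{ij} / (s_i · s_j):
  r[X_1,X_1] = 1 (diagonal).
  r[X_1,X_2] = 0.6667 / (0.8165 · 1.5) = 0.6667 / 1.2247 = 0.5443
  r[X_2,X_2] = 1 (diagonal).

R is symmetric with unit diagonal. Assembling:

R = [[1, 0.5443],
 [0.5443, 1]]


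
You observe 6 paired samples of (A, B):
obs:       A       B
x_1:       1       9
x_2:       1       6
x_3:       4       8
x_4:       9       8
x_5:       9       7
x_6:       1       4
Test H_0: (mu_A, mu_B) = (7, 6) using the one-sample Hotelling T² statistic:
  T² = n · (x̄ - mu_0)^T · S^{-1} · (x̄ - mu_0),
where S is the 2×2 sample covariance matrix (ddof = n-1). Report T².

Step 1 — sample mean vector:
  mean(A) = (1 + 1 + 4 + 9 + 9 + 1) / 6 = 25/6 = 4.1667
  mean(B) = (9 + 6 + 8 + 8 + 7 + 4) / 6 = 42/6 = 7
  x̄ = (4.1667, 7),  deviation x̄ - mu_0 = (4.1667, 7) - (7, 6) = (-2.8333, 1).

Step 2 — sample covariance matrix, S[i,j] = (1/(n-1)) · Σ_k (x_{k,i} - mean_i) · (x_{k,j} - mean_j), divisor n-1 = 5:
  S[A,A] = ((-3.1667)·(-3.1667) + (-3.1667)·(-3.1667) + (-0.1667)·(-0.1667) + (4.8333)·(4.8333) + (4.8333)·(4.8333) + (-3.1667)·(-3.1667)) / 5 = 76.8333/5 = 15.3667
  S[A,B] = ((-3.1667)·(2) + (-3.1667)·(-1) + (-0.1667)·(1) + (4.8333)·(1) + (4.8333)·(0) + (-3.1667)·(-3)) / 5 = 11/5 = 2.2
  S[B,B] = ((2)·(2) + (-1)·(-1) + (1)·(1) + (1)·(1) + (0)·(0) + (-3)·(-3)) / 5 = 16/5 = 3.2
  S = [[15.3667, 2.2],
 [2.2, 3.2]].

Step 3 — invert S. det(S) = 15.3667·3.2 - (2.2)² = 44.3333.
  S^{-1} = (1/det) · [[d, -b], [-b, a]] = [[0.0722, -0.0496],
 [-0.0496, 0.3466]].

Step 4 — quadratic form (x̄ - mu_0)^T · S^{-1} · (x̄ - mu_0):
  S^{-1} · (x̄ - mu_0) = (-0.2541, 0.4872),
  (x̄ - mu_0)^T · [...] = (-2.8333)·(-0.2541) + (1)·(0.4872) = 1.2073.

Step 5 — scale by n: T² = 6 · 1.2073 = 7.2436.

T² ≈ 7.2436


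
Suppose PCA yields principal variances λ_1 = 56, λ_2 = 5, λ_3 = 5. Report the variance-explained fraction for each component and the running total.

Step 1 — total variance = trace(Sigma) = Σ λ_i = 56 + 5 + 5 = 66.

Step 2 — fraction explained by component i = λ_i / Σ λ:
  PC1: 56/66 = 0.8485
  PC2: 5/66 = 0.0758
  PC3: 5/66 = 0.0758

Step 3 — cumulative fraction after k components = (λ_1 + ... + λ_k) / Σ λ:
  k = 1: 56/66 = 0.8485
  k = 2: (56 + 5)/66 = 61/66 = 0.9242
  k = 3: (56 + 5 + 5)/66 = 66/66 = 1

Summary (fraction, with percent):

explained: PC1 0.8485 (84.85%), PC2 0.0758 (7.58%), PC3 0.0758 (7.58%);  cumulative: 0.8485, 0.9242, 1


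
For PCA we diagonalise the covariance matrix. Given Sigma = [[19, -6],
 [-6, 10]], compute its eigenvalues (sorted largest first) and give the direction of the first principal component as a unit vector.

Step 1 — characteristic polynomial of 2×2 Sigma:
  det(Sigma - λI) = λ² - trace · λ + det = 0.
  trace = 19 + 10 = 29, det = 19·10 - (-6)² = 154.
Step 2 — discriminant:
  Δ = trace² - 4·det = 841 - 616 = 225.
Step 3 — eigenvalues:
  λ = (trace ± √Δ)/2 = (29 ± 15)/2,
  λ_1 = 22,  λ_2 = 7.

Step 4 — unit eigenvector for λ_1: solve (Sigma - λ_1 I)v = 0. First row:
  (19 - 22)·v_x + (-6)·v_y = 0, i.e. (-3)·v_x + (-6)·v_y = 0,
  so v ∝ (b, λ_1 - a) = (-6, 3); multiply by -1 so the first entry is positive: u = (6, -3).
  ||u|| = √((6)² + (-3)²) = √(45) ≈ 6.7082,
  v_1 = u/||u|| ≈ (0.8944, -0.4472) (||v_1|| = 1).

λ_1 = 22,  λ_2 = 7;  v_1 ≈ (0.8944, -0.4472)


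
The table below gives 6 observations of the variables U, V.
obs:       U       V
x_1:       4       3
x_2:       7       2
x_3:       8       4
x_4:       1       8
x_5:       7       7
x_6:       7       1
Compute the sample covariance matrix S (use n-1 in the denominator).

Step 1 — column means:
  mean(U) = (4 + 7 + 8 + 1 + 7 + 7) / 6 = 34/6 = 5.6667
  mean(V) = (3 + 2 + 4 + 8 + 7 + 1) / 6 = 25/6 = 4.1667

Step 2 — sample covariance S[i,j] = (1/(n-1)) · Σ_k (x_{k,i} - mean_i) · (x_{k,j} - mean_j), with n-1 = 5.
  S[U,U] = ((-1.6667)·(-1.6667) + (1.3333)·(1.3333) + (2.3333)·(2.3333) + (-4.6667)·(-4.6667) + (1.3333)·(1.3333) + (1.3333)·(1.3333)) / 5 = 35.3333/5 = 7.0667
  S[U,V] = ((-1.6667)·(-1.1667) + (1.3333)·(-2.1667) + (2.3333)·(-0.1667) + (-4.6667)·(3.8333) + (1.3333)·(2.8333) + (1.3333)·(-3.1667)) / 5 = -19.6667/5 = -3.9333
  S[V,V] = ((-1.1667)·(-1.1667) + (-2.1667)·(-2.1667) + (-0.1667)·(-0.1667) + (3.8333)·(3.8333) + (2.8333)·(2.8333) + (-3.1667)·(-3.1667)) / 5 = 38.8333/5 = 7.7667

S is symmetric (S[j,i] = S[i,j]). Assembling:

S = [[7.0667, -3.9333],
 [-3.9333, 7.7667]]


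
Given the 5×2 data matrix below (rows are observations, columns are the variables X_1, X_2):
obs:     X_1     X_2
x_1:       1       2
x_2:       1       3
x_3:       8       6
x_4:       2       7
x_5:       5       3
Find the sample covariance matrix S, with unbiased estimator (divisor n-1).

Step 1 — column means:
  mean(X_1) = (1 + 1 + 8 + 2 + 5) / 5 = 17/5 = 3.4
  mean(X_2) = (2 + 3 + 6 + 7 + 3) / 5 = 21/5 = 4.2

Step 2 — sample covariance S[i,j] = (1/(n-1)) · Σ_k (x_{k,i} - mean_i) · (x_{k,j} - mean_j), with n-1 = 4.
  S[X_1,X_1] = ((-2.4)·(-2.4) + (-2.4)·(-2.4) + (4.6)·(4.6) + (-1.4)·(-1.4) + (1.6)·(1.6)) / 4 = 37.2/4 = 9.3
  S[X_1,X_2] = ((-2.4)·(-2.2) + (-2.4)·(-1.2) + (4.6)·(1.8) + (-1.4)·(2.8) + (1.6)·(-1.2)) / 4 = 10.6/4 = 2.65
  S[X_2,X_2] = ((-2.2)·(-2.2) + (-1.2)·(-1.2) + (1.8)·(1.8) + (2.8)·(2.8) + (-1.2)·(-1.2)) / 4 = 18.8/4 = 4.7

S is symmetric (S[j,i] = S[i,j]). Assembling:

S = [[9.3, 2.65],
 [2.65, 4.7]]


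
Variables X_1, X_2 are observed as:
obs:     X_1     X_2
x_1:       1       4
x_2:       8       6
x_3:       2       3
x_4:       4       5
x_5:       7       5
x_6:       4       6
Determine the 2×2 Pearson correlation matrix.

Step 1 — column means:
  mean(X_1) = (1 + 8 + 2 + 4 + 7 + 4) / 6 = 26/6 = 4.3333
  mean(X_2) = (4 + 6 + 3 + 5 + 5 + 6) / 6 = 29/6 = 4.8333

Step 2 — sample variances and covariances s[i,j] = (1/(n-1)) · Σ_k (x_{k,i} - mean_i) · (x_{k,j} - mean_j), with n-1 = 5:
  s[X_1,X_1] = ((-3.3333)·(-3.3333) + (3.6667)·(3.6667) + (-2.3333)·(-2.3333) + (-0.3333)·(-0.3333) + (2.6667)·(2.6667) + (-0.3333)·(-0.3333)) / 5 = 37.3333/5 = 7.4667
  s[X_1,X_2] = ((-3.3333)·(-0.8333) + (3.6667)·(1.1667) + (-2.3333)·(-1.8333) + (-0.3333)·(0.1667) + (2.6667)·(0.1667) + (-0.3333)·(1.1667)) / 5 = 11.3333/5 = 2.2667
  s[X_2,X_2] = ((-0.8333)·(-0.8333) + (1.1667)·(1.1667) + (-1.8333)·(-1.8333) + (0.1667)·(0.1667) + (0.1667)·(0.1667) + (1.1667)·(1.1667)) / 5 = 6.8333/5 = 1.3667
  Sample standard deviations s_i = √(s[i,i]):
  s(X_1) = √(7.4667) = 2.7325
  s(X_2) = √(1.3667) = 1.169

Step 3 — r_{ij} = s_{ij} / (s_i · s_j):
  r[X_1,X_1] = 1 (diagonal).
  r[X_1,X_2] = 2.2667 / (2.7325 · 1.169) = 2.2667 / 3.1944 = 0.7096
  r[X_2,X_2] = 1 (diagonal).

R is symmetric with unit diagonal. Assembling:

R = [[1, 0.7096],
 [0.7096, 1]]


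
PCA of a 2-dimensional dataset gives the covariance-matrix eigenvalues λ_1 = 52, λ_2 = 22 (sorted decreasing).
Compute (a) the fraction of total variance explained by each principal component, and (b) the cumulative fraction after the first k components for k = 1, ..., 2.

Step 1 — total variance = trace(Sigma) = Σ λ_i = 52 + 22 = 74.

Step 2 — fraction explained by component i = λ_i / Σ λ:
  PC1: 52/74 = 0.7027
  PC2: 22/74 = 0.2973

Step 3 — cumulative fraction after k components = (λ_1 + ... + λ_k) / Σ λ:
  k = 1: 52/74 = 0.7027
  k = 2: (52 + 22)/74 = 74/74 = 1

Summary (fraction, with percent):

explained: PC1 0.7027 (70.27%), PC2 0.2973 (29.73%);  cumulative: 0.7027, 1


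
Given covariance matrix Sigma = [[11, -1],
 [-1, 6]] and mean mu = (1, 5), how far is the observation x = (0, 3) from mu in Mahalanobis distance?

Step 1 — centre the observation: (x - mu) = (-1, -2).

Step 2 — invert Sigma. det(Sigma) = 11·6 - (-1)² = 65.
  Sigma^{-1} = (1/det) · [[d, -b], [-b, a]] = [[0.0923, 0.0154],
 [0.0154, 0.1692]].

Step 3 — form the quadratic (x - mu)^T · Sigma^{-1} · (x - mu):
  Sigma^{-1} · (x - mu) = (-0.1231, -0.3538).
  (x - mu)^T · [Sigma^{-1} · (x - mu)] = (-1)·(-0.1231) + (-2)·(-0.3538) = 0.8308.

Step 4 — take square root: d = √(0.8308) ≈ 0.9115.

d(x, mu) = √(0.8308) ≈ 0.9115


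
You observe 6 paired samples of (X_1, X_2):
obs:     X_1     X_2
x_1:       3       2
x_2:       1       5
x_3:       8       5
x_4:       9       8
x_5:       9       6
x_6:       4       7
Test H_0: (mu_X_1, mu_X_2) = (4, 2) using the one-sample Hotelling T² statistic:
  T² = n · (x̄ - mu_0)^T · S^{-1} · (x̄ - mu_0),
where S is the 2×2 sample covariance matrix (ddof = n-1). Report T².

Step 1 — sample mean vector:
  mean(X_1) = (3 + 1 + 8 + 9 + 9 + 4) / 6 = 34/6 = 5.6667
  mean(X_2) = (2 + 5 + 5 + 8 + 6 + 7) / 6 = 33/6 = 5.5
  x̄ = (5.6667, 5.5),  deviation x̄ - mu_0 = (5.6667, 5.5) - (4, 2) = (1.6667, 3.5).

Step 2 — sample covariance matrix, S[i,j] = (1/(n-1)) · Σ_k (x_{k,i} - mean_i) · (x_{k,j} - mean_j), divisor n-1 = 5:
  S[X_1,X_1] = ((-2.6667)·(-2.6667) + (-4.6667)·(-4.6667) + (2.3333)·(2.3333) + (3.3333)·(3.3333) + (3.3333)·(3.3333) + (-1.6667)·(-1.6667)) / 5 = 59.3333/5 = 11.8667
  S[X_1,X_2] = ((-2.6667)·(-3.5) + (-4.6667)·(-0.5) + (2.3333)·(-0.5) + (3.3333)·(2.5) + (3.3333)·(0.5) + (-1.6667)·(1.5)) / 5 = 18/5 = 3.6
  S[X_2,X_2] = ((-3.5)·(-3.5) + (-0.5)·(-0.5) + (-0.5)·(-0.5) + (2.5)·(2.5) + (0.5)·(0.5) + (1.5)·(1.5)) / 5 = 21.5/5 = 4.3
  S = [[11.8667, 3.6],
 [3.6, 4.3]].

Step 3 — invert S. det(S) = 11.8667·4.3 - (3.6)² = 38.0667.
  S^{-1} = (1/det) · [[d, -b], [-b, a]] = [[0.113, -0.0946],
 [-0.0946, 0.3117]].

Step 4 — quadratic form (x̄ - mu_0)^T · S^{-1} · (x̄ - mu_0):
  S^{-1} · (x̄ - mu_0) = (-0.1427, 0.9335),
  (x̄ - mu_0)^T · [...] = (1.6667)·(-0.1427) + (3.5)·(0.9335) = 3.0292.

Step 5 — scale by n: T² = 6 · 3.0292 = 18.1751.

T² ≈ 18.1751


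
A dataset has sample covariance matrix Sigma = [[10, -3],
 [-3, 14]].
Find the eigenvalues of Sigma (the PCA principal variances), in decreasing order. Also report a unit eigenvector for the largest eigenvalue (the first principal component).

Step 1 — characteristic polynomial of 2×2 Sigma:
  det(Sigma - λI) = λ² - trace · λ + det = 0.
  trace = 10 + 14 = 24, det = 10·14 - (-3)² = 131.
Step 2 — discriminant:
  Δ = trace² - 4·det = 576 - 524 = 52.
Step 3 — eigenvalues:
  λ = (trace ± √Δ)/2 = (24 ± 7.2111)/2,
  λ_1 = 15.6056,  λ_2 = 8.3944.

Step 4 — unit eigenvector for λ_1: solve (Sigma - λ_1 I)v = 0. First row:
  (10 - 15.6056)·v_x + (-3)·v_y = 0, i.e. (-5.6056)·v_x + (-3)·v_y = 0,
  so v ∝ (b, λ_1 - a) = (-3, 5.6056); multiply by -1 so the first entry is positive: u = (3, -5.6056).
  ||u|| = √((3)² + (-5.6056)²) = √(40.4222) ≈ 6.3578,
  v_1 = u/||u|| ≈ (0.4719, -0.8817) (||v_1|| = 1).

λ_1 = 15.6056,  λ_2 = 8.3944;  v_1 ≈ (0.4719, -0.8817)


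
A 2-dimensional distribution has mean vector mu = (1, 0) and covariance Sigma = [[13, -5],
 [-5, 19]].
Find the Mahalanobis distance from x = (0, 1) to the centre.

Step 1 — centre the observation: (x - mu) = (-1, 1).

Step 2 — invert Sigma. det(Sigma) = 13·19 - (-5)² = 222.
  Sigma^{-1} = (1/det) · [[d, -b], [-b, a]] = [[0.0856, 0.0225],
 [0.0225, 0.0586]].

Step 3 — form the quadratic (x - mu)^T · Sigma^{-1} · (x - mu):
  Sigma^{-1} · (x - mu) = (-0.0631, 0.036).
  (x - mu)^T · [Sigma^{-1} · (x - mu)] = (-1)·(-0.0631) + (1)·(0.036) = 0.0991.

Step 4 — take square root: d = √(0.0991) ≈ 0.3148.

d(x, mu) = √(0.0991) ≈ 0.3148


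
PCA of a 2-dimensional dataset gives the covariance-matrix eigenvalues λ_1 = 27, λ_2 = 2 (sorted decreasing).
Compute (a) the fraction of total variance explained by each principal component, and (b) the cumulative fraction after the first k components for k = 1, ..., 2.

Step 1 — total variance = trace(Sigma) = Σ λ_i = 27 + 2 = 29.

Step 2 — fraction explained by component i = λ_i / Σ λ:
  PC1: 27/29 = 0.931
  PC2: 2/29 = 0.069

Step 3 — cumulative fraction after k components = (λ_1 + ... + λ_k) / Σ λ:
  k = 1: 27/29 = 0.931
  k = 2: (27 + 2)/29 = 29/29 = 1

Summary (fraction, with percent):

explained: PC1 0.931 (93.1%), PC2 0.069 (6.9%);  cumulative: 0.931, 1


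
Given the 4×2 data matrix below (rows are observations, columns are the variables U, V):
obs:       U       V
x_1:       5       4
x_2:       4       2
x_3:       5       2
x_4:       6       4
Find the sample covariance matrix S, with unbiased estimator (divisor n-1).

Step 1 — column means:
  mean(U) = (5 + 4 + 5 + 6) / 4 = 20/4 = 5
  mean(V) = (4 + 2 + 2 + 4) / 4 = 12/4 = 3

Step 2 — sample covariance S[i,j] = (1/(n-1)) · Σ_k (x_{k,i} - mean_i) · (x_{k,j} - mean_j), with n-1 = 3.
  S[U,U] = ((0)·(0) + (-1)·(-1) + (0)·(0) + (1)·(1)) / 3 = 2/3 = 0.6667
  S[U,V] = ((0)·(1) + (-1)·(-1) + (0)·(-1) + (1)·(1)) / 3 = 2/3 = 0.6667
  S[V,V] = ((1)·(1) + (-1)·(-1) + (-1)·(-1) + (1)·(1)) / 3 = 4/3 = 1.3333

S is symmetric (S[j,i] = S[i,j]). Assembling:

S = [[0.6667, 0.6667],
 [0.6667, 1.3333]]


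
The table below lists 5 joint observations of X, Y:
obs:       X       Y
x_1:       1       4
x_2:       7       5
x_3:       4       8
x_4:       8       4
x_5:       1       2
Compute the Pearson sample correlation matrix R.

Step 1 — column means:
  mean(X) = (1 + 7 + 4 + 8 + 1) / 5 = 21/5 = 4.2
  mean(Y) = (4 + 5 + 8 + 4 + 2) / 5 = 23/5 = 4.6

Step 2 — sample variances and covariances s[i,j] = (1/(n-1)) · Σ_k (x_{k,i} - mean_i) · (x_{k,j} - mean_j), with n-1 = 4:
  s[X,X] = ((-3.2)·(-3.2) + (2.8)·(2.8) + (-0.2)·(-0.2) + (3.8)·(3.8) + (-3.2)·(-3.2)) / 4 = 42.8/4 = 10.7
  s[X,Y] = ((-3.2)·(-0.6) + (2.8)·(0.4) + (-0.2)·(3.4) + (3.8)·(-0.6) + (-3.2)·(-2.6)) / 4 = 8.4/4 = 2.1
  s[Y,Y] = ((-0.6)·(-0.6) + (0.4)·(0.4) + (3.4)·(3.4) + (-0.6)·(-0.6) + (-2.6)·(-2.6)) / 4 = 19.2/4 = 4.8
  Sample standard deviations s_i = √(s[i,i]):
  s(X) = √(10.7) = 3.2711
  s(Y) = √(4.8) = 2.1909

Step 3 — r_{ij} = s_{ij} / (s_i · s_j):
  r[X,X] = 1 (diagonal).
  r[X,Y] = 2.1 / (3.2711 · 2.1909) = 2.1 / 7.1666 = 0.293
  r[Y,Y] = 1 (diagonal).

R is symmetric with unit diagonal. Assembling:

R = [[1, 0.293],
 [0.293, 1]]


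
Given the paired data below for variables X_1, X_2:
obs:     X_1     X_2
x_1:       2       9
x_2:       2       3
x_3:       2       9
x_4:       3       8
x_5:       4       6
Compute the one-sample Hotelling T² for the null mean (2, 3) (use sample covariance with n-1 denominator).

Step 1 — sample mean vector:
  mean(X_1) = (2 + 2 + 2 + 3 + 4) / 5 = 13/5 = 2.6
  mean(X_2) = (9 + 3 + 9 + 8 + 6) / 5 = 35/5 = 7
  x̄ = (2.6, 7),  deviation x̄ - mu_0 = (2.6, 7) - (2, 3) = (0.6, 4).

Step 2 — sample covariance matrix, S[i,j] = (1/(n-1)) · Σ_k (x_{k,i} - mean_i) · (x_{k,j} - mean_j), divisor n-1 = 4:
  S[X_1,X_1] = ((-0.6)·(-0.6) + (-0.6)·(-0.6) + (-0.6)·(-0.6) + (0.4)·(0.4) + (1.4)·(1.4)) / 4 = 3.2/4 = 0.8
  S[X_1,X_2] = ((-0.6)·(2) + (-0.6)·(-4) + (-0.6)·(2) + (0.4)·(1) + (1.4)·(-1)) / 4 = -1/4 = -0.25
  S[X_2,X_2] = ((2)·(2) + (-4)·(-4) + (2)·(2) + (1)·(1) + (-1)·(-1)) / 4 = 26/4 = 6.5
  S = [[0.8, -0.25],
 [-0.25, 6.5]].

Step 3 — invert S. det(S) = 0.8·6.5 - (-0.25)² = 5.1375.
  S^{-1} = (1/det) · [[d, -b], [-b, a]] = [[1.2652, 0.0487],
 [0.0487, 0.1557]].

Step 4 — quadratic form (x̄ - mu_0)^T · S^{-1} · (x̄ - mu_0):
  S^{-1} · (x̄ - mu_0) = (0.9538, 0.6521),
  (x̄ - mu_0)^T · [...] = (0.6)·(0.9538) + (4)·(0.6521) = 3.1805.

Step 5 — scale by n: T² = 5 · 3.1805 = 15.9027.

T² ≈ 15.9027


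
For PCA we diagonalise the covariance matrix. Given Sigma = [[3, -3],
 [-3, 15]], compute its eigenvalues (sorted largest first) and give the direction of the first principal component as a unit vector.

Step 1 — characteristic polynomial of 2×2 Sigma:
  det(Sigma - λI) = λ² - trace · λ + det = 0.
  trace = 3 + 15 = 18, det = 3·15 - (-3)² = 36.
Step 2 — discriminant:
  Δ = trace² - 4·det = 324 - 144 = 180.
Step 3 — eigenvalues:
  λ = (trace ± √Δ)/2 = (18 ± 13.4164)/2,
  λ_1 = 15.7082,  λ_2 = 2.2918.

Step 4 — unit eigenvector for λ_1: solve (Sigma - λ_1 I)v = 0. First row:
  (3 - 15.7082)·v_x + (-3)·v_y = 0, i.e. (-12.7082)·v_x + (-3)·v_y = 0,
  so v ∝ (b, λ_1 - a) = (-3, 12.7082); multiply by -1 so the first entry is positive: u = (3, -12.7082).
  ||u|| = √((3)² + (-12.7082)²) = √(170.4984) ≈ 13.0575,
  v_1 = u/||u|| ≈ (0.2298, -0.9732) (||v_1|| = 1).

λ_1 = 15.7082,  λ_2 = 2.2918;  v_1 ≈ (0.2298, -0.9732)


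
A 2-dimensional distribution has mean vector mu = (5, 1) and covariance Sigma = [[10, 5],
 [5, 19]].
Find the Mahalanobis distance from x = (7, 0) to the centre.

Step 1 — centre the observation: (x - mu) = (2, -1).

Step 2 — invert Sigma. det(Sigma) = 10·19 - (5)² = 165.
  Sigma^{-1} = (1/det) · [[d, -b], [-b, a]] = [[0.1152, -0.0303],
 [-0.0303, 0.0606]].

Step 3 — form the quadratic (x - mu)^T · Sigma^{-1} · (x - mu):
  Sigma^{-1} · (x - mu) = (0.2606, -0.1212).
  (x - mu)^T · [Sigma^{-1} · (x - mu)] = (2)·(0.2606) + (-1)·(-0.1212) = 0.6424.

Step 4 — take square root: d = √(0.6424) ≈ 0.8015.

d(x, mu) = √(0.6424) ≈ 0.8015


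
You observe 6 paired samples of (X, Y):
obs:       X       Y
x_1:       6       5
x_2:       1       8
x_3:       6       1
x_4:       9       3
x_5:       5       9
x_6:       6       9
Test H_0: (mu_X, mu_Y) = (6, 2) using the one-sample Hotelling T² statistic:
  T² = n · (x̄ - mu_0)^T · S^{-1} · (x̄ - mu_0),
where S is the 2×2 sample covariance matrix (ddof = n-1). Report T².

Step 1 — sample mean vector:
  mean(X) = (6 + 1 + 6 + 9 + 5 + 6) / 6 = 33/6 = 5.5
  mean(Y) = (5 + 8 + 1 + 3 + 9 + 9) / 6 = 35/6 = 5.8333
  x̄ = (5.5, 5.8333),  deviation x̄ - mu_0 = (5.5, 5.8333) - (6, 2) = (-0.5, 3.8333).

Step 2 — sample covariance matrix, S[i,j] = (1/(n-1)) · Σ_k (x_{k,i} - mean_i) · (x_{k,j} - mean_j), divisor n-1 = 5:
  S[X,X] = ((0.5)·(0.5) + (-4.5)·(-4.5) + (0.5)·(0.5) + (3.5)·(3.5) + (-0.5)·(-0.5) + (0.5)·(0.5)) / 5 = 33.5/5 = 6.7
  S[X,Y] = ((0.5)·(-0.8333) + (-4.5)·(2.1667) + (0.5)·(-4.8333) + (3.5)·(-2.8333) + (-0.5)·(3.1667) + (0.5)·(3.1667)) / 5 = -22.5/5 = -4.5
  S[Y,Y] = ((-0.8333)·(-0.8333) + (2.1667)·(2.1667) + (-4.8333)·(-4.8333) + (-2.8333)·(-2.8333) + (3.1667)·(3.1667) + (3.1667)·(3.1667)) / 5 = 56.8333/5 = 11.3667
  S = [[6.7, -4.5],
 [-4.5, 11.3667]].

Step 3 — invert S. det(S) = 6.7·11.3667 - (-4.5)² = 55.9067.
  S^{-1} = (1/det) · [[d, -b], [-b, a]] = [[0.2033, 0.0805],
 [0.0805, 0.1198]].

Step 4 — quadratic form (x̄ - mu_0)^T · S^{-1} · (x̄ - mu_0):
  S^{-1} · (x̄ - mu_0) = (0.2069, 0.4192),
  (x̄ - mu_0)^T · [...] = (-0.5)·(0.2069) + (3.8333)·(0.4192) = 1.5033.

Step 5 — scale by n: T² = 6 · 1.5033 = 9.0198.

T² ≈ 9.0198


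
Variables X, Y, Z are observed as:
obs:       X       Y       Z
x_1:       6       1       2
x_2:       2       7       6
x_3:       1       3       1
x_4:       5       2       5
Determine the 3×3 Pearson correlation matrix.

Step 1 — column means:
  mean(X) = (6 + 2 + 1 + 5) / 4 = 14/4 = 3.5
  mean(Y) = (1 + 7 + 3 + 2) / 4 = 13/4 = 3.25
  mean(Z) = (2 + 6 + 1 + 5) / 4 = 14/4 = 3.5

Step 2 — sample variances and covariances s[i,j] = (1/(n-1)) · Σ_k (x_{k,i} - mean_i) · (x_{k,j} - mean_j), with n-1 = 3:
  s[X,X] = ((2.5)·(2.5) + (-1.5)·(-1.5) + (-2.5)·(-2.5) + (1.5)·(1.5)) / 3 = 17/3 = 5.6667
  s[X,Y] = ((2.5)·(-2.25) + (-1.5)·(3.75) + (-2.5)·(-0.25) + (1.5)·(-1.25)) / 3 = -12.5/3 = -4.1667
  s[X,Z] = ((2.5)·(-1.5) + (-1.5)·(2.5) + (-2.5)·(-2.5) + (1.5)·(1.5)) / 3 = 1/3 = 0.3333
  s[Y,Y] = ((-2.25)·(-2.25) + (3.75)·(3.75) + (-0.25)·(-0.25) + (-1.25)·(-1.25)) / 3 = 20.75/3 = 6.9167
  s[Y,Z] = ((-2.25)·(-1.5) + (3.75)·(2.5) + (-0.25)·(-2.5) + (-1.25)·(1.5)) / 3 = 11.5/3 = 3.8333
  s[Z,Z] = ((-1.5)·(-1.5) + (2.5)·(2.5) + (-2.5)·(-2.5) + (1.5)·(1.5)) / 3 = 17/3 = 5.6667
  Sample standard deviations s_i = √(s[i,i]):
  s(X) = √(5.6667) = 2.3805
  s(Y) = √(6.9167) = 2.63
  s(Z) = √(5.6667) = 2.3805

Step 3 — r_{ij} = s_{ij} / (s_i · s_j):
  r[X,X] = 1 (diagonal).
  r[X,Y] = -4.1667 / (2.3805 · 2.63) = -4.1667 / 6.2605 = -0.6655
  r[X,Z] = 0.3333 / (2.3805 · 2.3805) = 0.3333 / 5.6667 = 0.0588
  r[Y,Y] = 1 (diagonal).
  r[Y,Z] = 3.8333 / (2.63 · 2.3805) = 3.8333 / 6.2605 = 0.6123
  r[Z,Z] = 1 (diagonal).

R is symmetric with unit diagonal. Assembling:

R = [[1, -0.6655, 0.0588],
 [-0.6655, 1, 0.6123],
 [0.0588, 0.6123, 1]]


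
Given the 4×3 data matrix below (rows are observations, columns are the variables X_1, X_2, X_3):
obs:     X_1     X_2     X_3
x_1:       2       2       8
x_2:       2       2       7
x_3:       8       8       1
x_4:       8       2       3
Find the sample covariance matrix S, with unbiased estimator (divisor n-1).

Step 1 — column means:
  mean(X_1) = (2 + 2 + 8 + 8) / 4 = 20/4 = 5
  mean(X_2) = (2 + 2 + 8 + 2) / 4 = 14/4 = 3.5
  mean(X_3) = (8 + 7 + 1 + 3) / 4 = 19/4 = 4.75

Step 2 — sample covariance S[i,j] = (1/(n-1)) · Σ_k (x_{k,i} - mean_i) · (x_{k,j} - mean_j), with n-1 = 3.
  S[X_1,X_1] = ((-3)·(-3) + (-3)·(-3) + (3)·(3) + (3)·(3)) / 3 = 36/3 = 12
  S[X_1,X_2] = ((-3)·(-1.5) + (-3)·(-1.5) + (3)·(4.5) + (3)·(-1.5)) / 3 = 18/3 = 6
  S[X_1,X_3] = ((-3)·(3.25) + (-3)·(2.25) + (3)·(-3.75) + (3)·(-1.75)) / 3 = -33/3 = -11
  S[X_2,X_2] = ((-1.5)·(-1.5) + (-1.5)·(-1.5) + (4.5)·(4.5) + (-1.5)·(-1.5)) / 3 = 27/3 = 9
  S[X_2,X_3] = ((-1.5)·(3.25) + (-1.5)·(2.25) + (4.5)·(-3.75) + (-1.5)·(-1.75)) / 3 = -22.5/3 = -7.5
  S[X_3,X_3] = ((3.25)·(3.25) + (2.25)·(2.25) + (-3.75)·(-3.75) + (-1.75)·(-1.75)) / 3 = 32.75/3 = 10.9167

S is symmetric (S[j,i] = S[i,j]). Assembling:

S = [[12, 6, -11],
 [6, 9, -7.5],
 [-11, -7.5, 10.9167]]


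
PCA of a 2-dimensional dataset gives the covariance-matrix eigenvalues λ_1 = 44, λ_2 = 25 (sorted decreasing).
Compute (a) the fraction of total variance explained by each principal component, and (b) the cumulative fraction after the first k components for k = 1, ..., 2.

Step 1 — total variance = trace(Sigma) = Σ λ_i = 44 + 25 = 69.

Step 2 — fraction explained by component i = λ_i / Σ λ:
  PC1: 44/69 = 0.6377
  PC2: 25/69 = 0.3623

Step 3 — cumulative fraction after k components = (λ_1 + ... + λ_k) / Σ λ:
  k = 1: 44/69 = 0.6377
  k = 2: (44 + 25)/69 = 69/69 = 1

Summary (fraction, with percent):

explained: PC1 0.6377 (63.77%), PC2 0.3623 (36.23%);  cumulative: 0.6377, 1


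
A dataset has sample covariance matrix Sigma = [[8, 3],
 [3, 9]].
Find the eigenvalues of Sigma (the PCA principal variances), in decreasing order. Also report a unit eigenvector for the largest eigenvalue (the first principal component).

Step 1 — characteristic polynomial of 2×2 Sigma:
  det(Sigma - λI) = λ² - trace · λ + det = 0.
  trace = 8 + 9 = 17, det = 8·9 - (3)² = 63.
Step 2 — discriminant:
  Δ = trace² - 4·det = 289 - 252 = 37.
Step 3 — eigenvalues:
  λ = (trace ± √Δ)/2 = (17 ± 6.0828)/2,
  λ_1 = 11.5414,  λ_2 = 5.4586.

Step 4 — unit eigenvector for λ_1: solve (Sigma - λ_1 I)v = 0. First row:
  (8 - 11.5414)·v_x + (3)·v_y = 0, i.e. (-3.5414)·v_x + (3)·v_y = 0,
  so v ∝ (b, λ_1 - a) = (3, 3.5414) = u.
  ||u|| = √((3)² + (3.5414)²) = √(21.5414) ≈ 4.6413,
  v_1 = u/||u|| ≈ (0.6464, 0.763) (||v_1|| = 1).

λ_1 = 11.5414,  λ_2 = 5.4586;  v_1 ≈ (0.6464, 0.763)


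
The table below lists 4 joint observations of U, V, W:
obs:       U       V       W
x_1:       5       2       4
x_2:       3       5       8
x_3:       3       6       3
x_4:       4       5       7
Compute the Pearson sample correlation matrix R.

Step 1 — column means:
  mean(U) = (5 + 3 + 3 + 4) / 4 = 15/4 = 3.75
  mean(V) = (2 + 5 + 6 + 5) / 4 = 18/4 = 4.5
  mean(W) = (4 + 8 + 3 + 7) / 4 = 22/4 = 5.5

Step 2 — sample variances and covariances s[i,j] = (1/(n-1)) · Σ_k (x_{k,i} - mean_i) · (x_{k,j} - mean_j), with n-1 = 3:
  s[U,U] = ((1.25)·(1.25) + (-0.75)·(-0.75) + (-0.75)·(-0.75) + (0.25)·(0.25)) / 3 = 2.75/3 = 0.9167
  s[U,V] = ((1.25)·(-2.5) + (-0.75)·(0.5) + (-0.75)·(1.5) + (0.25)·(0.5)) / 3 = -4.5/3 = -1.5
  s[U,W] = ((1.25)·(-1.5) + (-0.75)·(2.5) + (-0.75)·(-2.5) + (0.25)·(1.5)) / 3 = -1.5/3 = -0.5
  s[V,V] = ((-2.5)·(-2.5) + (0.5)·(0.5) + (1.5)·(1.5) + (0.5)·(0.5)) / 3 = 9/3 = 3
  s[V,W] = ((-2.5)·(-1.5) + (0.5)·(2.5) + (1.5)·(-2.5) + (0.5)·(1.5)) / 3 = 2/3 = 0.6667
  s[W,W] = ((-1.5)·(-1.5) + (2.5)·(2.5) + (-2.5)·(-2.5) + (1.5)·(1.5)) / 3 = 17/3 = 5.6667
  Sample standard deviations s_i = √(s[i,i]):
  s(U) = √(0.9167) = 0.9574
  s(V) = √(3) = 1.7321
  s(W) = √(5.6667) = 2.3805

Step 3 — r_{ij} = s_{ij} / (s_i · s_j):
  r[U,U] = 1 (diagonal).
  r[U,V] = -1.5 / (0.9574 · 1.7321) = -1.5 / 1.6583 = -0.9045
  r[U,W] = -0.5 / (0.9574 · 2.3805) = -0.5 / 2.2791 = -0.2194
  r[V,V] = 1 (diagonal).
  r[V,W] = 0.6667 / (1.7321 · 2.3805) = 0.6667 / 4.1231 = 0.1617
  r[W,W] = 1 (diagonal).

R is symmetric with unit diagonal. Assembling:

R = [[1, -0.9045, -0.2194],
 [-0.9045, 1, 0.1617],
 [-0.2194, 0.1617, 1]]
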